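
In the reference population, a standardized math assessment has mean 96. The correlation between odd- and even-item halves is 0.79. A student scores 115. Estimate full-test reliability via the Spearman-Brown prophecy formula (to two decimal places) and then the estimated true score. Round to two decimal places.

112.72

Spearman-Brown: ρ = 2r/(1 + r) = 2(0.79)/(1 + 0.79) = 1.580/1.79 = 0.8827 → 0.88
T̂ = 0.88(115) + 0.12(96) = 101.20 + 11.52 = 112.720 → 112.72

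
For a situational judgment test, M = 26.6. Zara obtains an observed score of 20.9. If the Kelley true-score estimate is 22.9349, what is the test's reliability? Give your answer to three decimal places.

0.643

T̂ = ρX + (1 − ρ)μ  ⇒  T̂ − μ = ρ(X − μ)
ρ = (T̂ − μ)/(X − μ) = (22.9349 − 26.6) / (20.9 − 26.6) = -3.6651 / -5.7 = 0.64300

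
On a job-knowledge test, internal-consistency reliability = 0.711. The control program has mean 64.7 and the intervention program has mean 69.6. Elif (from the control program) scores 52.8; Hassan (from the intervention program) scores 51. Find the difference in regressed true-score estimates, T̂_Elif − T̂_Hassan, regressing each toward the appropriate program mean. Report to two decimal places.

-0.14

T̂_Elif = 0.711(52.8) + 0.289(64.7) = 56.2391
T̂_Hassan = 0.711(51) + 0.289(69.6) = 56.3754
Difference = 56.2391 − 56.3754 = -0.1363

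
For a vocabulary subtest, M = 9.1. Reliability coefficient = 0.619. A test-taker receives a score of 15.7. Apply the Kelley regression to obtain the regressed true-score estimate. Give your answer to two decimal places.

13.19

T̂ = 0.619(15.7) + 0.381(9.1) = 9.7183 + 3.4671 = 13.185 → 13.19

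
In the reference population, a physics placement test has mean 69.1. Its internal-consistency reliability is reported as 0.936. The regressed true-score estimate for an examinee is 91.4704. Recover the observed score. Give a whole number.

93

T̂ = ρX + (1 − ρ)μ  ⇒  X = (T̂ − (1 − ρ)μ) / ρ
X = (91.4704 − 0.064 × 69.1) / 0.936 = (91.4704 − 4.4224) / 0.936 = 87.0480 / 0.936 = 93.00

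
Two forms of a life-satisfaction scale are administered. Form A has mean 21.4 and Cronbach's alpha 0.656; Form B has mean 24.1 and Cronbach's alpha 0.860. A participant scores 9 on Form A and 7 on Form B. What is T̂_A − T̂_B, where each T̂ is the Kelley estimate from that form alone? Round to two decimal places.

3.87

T̂_A = 0.656(9) + 0.344(21.4) = 13.2656
T̂_B = 0.860(7) + 0.140(24.1) = 9.3940
T̂_A − T̂_B = 3.8716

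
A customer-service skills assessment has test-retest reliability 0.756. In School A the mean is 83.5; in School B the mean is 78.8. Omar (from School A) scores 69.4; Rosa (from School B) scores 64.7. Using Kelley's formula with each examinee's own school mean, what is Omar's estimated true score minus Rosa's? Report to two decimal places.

T̂_Omar = 0.756(69.4) + 0.244(83.5) = 72.8404
T̂_Rosa = 0.756(64.7) + 0.244(78.8) = 68.1404
Difference = 72.8404 − 68.1404 = 4.7000

4.70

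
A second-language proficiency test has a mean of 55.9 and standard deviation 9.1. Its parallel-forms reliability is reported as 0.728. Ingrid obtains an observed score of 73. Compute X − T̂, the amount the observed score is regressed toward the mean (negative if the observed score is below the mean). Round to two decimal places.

T̂ = 0.728(73) + 0.272(55.9) = 53.144 + 15.2048 = 68.3488 → 68.349
X − T̂ = 73 − 68.349 = 4.651 → 4.65

4.65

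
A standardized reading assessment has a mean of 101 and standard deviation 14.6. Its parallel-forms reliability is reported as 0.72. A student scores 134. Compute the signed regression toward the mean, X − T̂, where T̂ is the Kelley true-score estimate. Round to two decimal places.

9.24

Kelley's formula gives T̂ = 0.72·134 + 0.28·101 = 96.48 + 28.28 = 124.7600.
X − T̂ = 134 − 124.760 = 9.240 → 9.24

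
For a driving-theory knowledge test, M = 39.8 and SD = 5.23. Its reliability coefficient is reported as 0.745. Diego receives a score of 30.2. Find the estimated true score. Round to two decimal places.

32.65

T̂ = 0.745(30.2) + 0.255(39.8) = 22.4990 + 10.1490 = 32.648 → 32.65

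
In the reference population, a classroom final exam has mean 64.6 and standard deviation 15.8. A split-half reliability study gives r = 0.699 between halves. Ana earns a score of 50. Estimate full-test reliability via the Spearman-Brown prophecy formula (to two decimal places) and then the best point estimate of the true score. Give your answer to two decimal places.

Spearman-Brown: ρ = 2r/(1 + r) = 2(0.699)/(1 + 0.699) = 1.3980/1.699 = 0.8228 → 0.82
T̂ = ρX + (1 − ρ)μ
  = 0.82 × 50 + 0.18 × 64.6
  = 41.00 + 11.628
  = 52.628
  ≈ 52.63

52.63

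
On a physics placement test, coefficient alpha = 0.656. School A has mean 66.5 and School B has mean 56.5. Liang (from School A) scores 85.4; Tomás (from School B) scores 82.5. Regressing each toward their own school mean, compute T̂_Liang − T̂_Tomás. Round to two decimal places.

T̂_Liang = 0.656(85.4) + 0.344(66.5) = 78.8984
T̂_Tomás = 0.656(82.5) + 0.344(56.5) = 73.5560
Difference = 78.8984 − 73.5560 = 5.3424

5.34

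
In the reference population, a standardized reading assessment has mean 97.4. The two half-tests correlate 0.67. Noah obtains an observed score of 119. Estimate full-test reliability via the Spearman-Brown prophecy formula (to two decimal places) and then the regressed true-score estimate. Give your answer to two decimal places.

Spearman-Brown: ρ = 2r/(1 + r) = 2(0.67)/(1 + 0.67) = 1.340/1.67 = 0.8024 → 0.80
T̂ = ρX + (1 − ρ)μ
  = 0.80 × 119 + 0.20 × 97.4
  = 95.20 + 19.480
  = 114.680
  ≈ 114.68

114.68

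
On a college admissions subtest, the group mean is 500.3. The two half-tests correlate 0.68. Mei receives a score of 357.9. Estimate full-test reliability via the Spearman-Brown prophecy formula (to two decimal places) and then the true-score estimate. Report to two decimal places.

Spearman-Brown: ρ = 2r/(1 + r) = 2(0.68)/(1 + 0.68) = 1.360/1.68 = 0.8095 → 0.81
Weight the observed score by reliability and the mean by (1 − reliability): T̂ = 0.81·357.9 + 0.19·500.3 = 289.899 + 95.057 = 384.956.

384.96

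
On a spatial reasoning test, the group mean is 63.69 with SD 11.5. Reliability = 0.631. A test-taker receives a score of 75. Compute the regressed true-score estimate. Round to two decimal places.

70.83

Weight the observed score by reliability and the mean by (1 − reliability): T̂ = 0.631·75 + 0.369·63.69 = 47.325 + 23.50161 = 70.827.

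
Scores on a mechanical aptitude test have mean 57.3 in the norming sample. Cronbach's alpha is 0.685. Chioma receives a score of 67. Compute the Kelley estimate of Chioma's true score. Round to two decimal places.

Weight the observed score by reliability and the mean by (1 − reliability): T̂ = 0.685·67 + 0.315·57.3 = 45.895 + 18.0495 = 63.945.

63.94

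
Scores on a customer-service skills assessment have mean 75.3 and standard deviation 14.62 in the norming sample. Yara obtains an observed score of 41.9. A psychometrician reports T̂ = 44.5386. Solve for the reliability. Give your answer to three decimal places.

0.921

T̂ = ρX + (1 − ρ)μ  ⇒  T̂ − μ = ρ(X − μ)
ρ = (T̂ − μ)/(X − μ) = (44.5386 − 75.3) / (41.9 − 75.3) = -30.7614 / -33.4 = 0.92100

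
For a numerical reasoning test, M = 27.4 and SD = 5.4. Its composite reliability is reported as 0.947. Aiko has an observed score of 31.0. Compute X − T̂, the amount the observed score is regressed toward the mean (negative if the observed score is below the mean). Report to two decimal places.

T̂ = ρX + (1 − ρ)μ
  = 0.947 × 31.0 + 0.053 × 27.4
  = 29.3570 + 1.4522
  = 30.8092
  ≈ 30.809
X − T̂ = 31.0 − 30.809 = 0.191 → 0.19

0.19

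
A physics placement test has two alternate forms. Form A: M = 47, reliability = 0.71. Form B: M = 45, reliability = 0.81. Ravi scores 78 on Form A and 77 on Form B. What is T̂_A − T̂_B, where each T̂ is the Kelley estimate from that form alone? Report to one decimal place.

T̂_A = 0.71(78) + 0.29(47) = 69.010
T̂_B = 0.81(77) + 0.19(45) = 70.920
T̂_A − T̂_B = -1.910

-1.9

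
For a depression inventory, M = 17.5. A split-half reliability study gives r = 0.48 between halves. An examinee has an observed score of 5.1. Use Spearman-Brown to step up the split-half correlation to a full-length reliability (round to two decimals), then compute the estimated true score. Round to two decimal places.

Spearman-Brown: ρ = 2r/(1 + r) = 2(0.48)/(1 + 0.48) = 0.960/1.48 = 0.6486 → 0.65
Regress the observed score toward the mean by the unreliability: T̂ = 0.65·5.1 + 0.35·17.5 = 3.315 + 6.125 = 9.440.

9.44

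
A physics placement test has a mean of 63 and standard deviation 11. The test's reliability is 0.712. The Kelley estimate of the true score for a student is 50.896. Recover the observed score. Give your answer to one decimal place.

46.0

T̂ = ρX + (1 − ρ)μ  ⇒  X = (T̂ − (1 − ρ)μ) / ρ
X = (50.896 − 0.288 × 63) / 0.712 = (50.896 − 18.144) / 0.712 = 32.752 / 0.712 = 46.000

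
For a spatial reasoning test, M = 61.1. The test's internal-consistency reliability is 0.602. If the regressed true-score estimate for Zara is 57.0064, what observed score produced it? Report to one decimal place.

T̂ = ρX + (1 − ρ)μ  ⇒  X = (T̂ − (1 − ρ)μ) / ρ
X = (57.0064 − 0.398 × 61.1) / 0.602 = (57.0064 − 24.3178) / 0.602 = 32.6886 / 0.602 = 54.300

54.3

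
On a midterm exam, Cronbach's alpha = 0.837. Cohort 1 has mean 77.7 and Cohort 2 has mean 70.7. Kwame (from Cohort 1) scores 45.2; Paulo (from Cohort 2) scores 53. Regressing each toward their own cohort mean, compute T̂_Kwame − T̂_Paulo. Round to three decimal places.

-5.388

T̂_Kwame = 0.837(45.2) + 0.163(77.7) = 50.49750
T̂_Paulo = 0.837(53) + 0.163(70.7) = 55.88510
Difference = 50.49750 − 55.88510 = -5.38760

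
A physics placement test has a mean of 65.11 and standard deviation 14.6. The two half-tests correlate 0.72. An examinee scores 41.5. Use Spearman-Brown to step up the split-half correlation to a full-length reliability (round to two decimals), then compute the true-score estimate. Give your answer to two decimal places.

45.28

Spearman-Brown: ρ = 2r/(1 + r) = 2(0.72)/(1 + 0.72) = 1.440/1.72 = 0.8372 → 0.84
Weight the observed score by reliability and the mean by (1 − reliability): T̂ = 0.84·41.5 + 0.16·65.11 = 34.860 + 10.4176 = 45.278.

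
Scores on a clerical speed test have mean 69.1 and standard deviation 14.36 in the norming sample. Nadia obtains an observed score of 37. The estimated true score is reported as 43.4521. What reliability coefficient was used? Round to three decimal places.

T̂ = ρX + (1 − ρ)μ  ⇒  T̂ − μ = ρ(X − μ)
ρ = (T̂ − μ)/(X − μ) = (43.4521 − 69.1) / (37 − 69.1) = -25.6479 / -32.1 = 0.79900

0.799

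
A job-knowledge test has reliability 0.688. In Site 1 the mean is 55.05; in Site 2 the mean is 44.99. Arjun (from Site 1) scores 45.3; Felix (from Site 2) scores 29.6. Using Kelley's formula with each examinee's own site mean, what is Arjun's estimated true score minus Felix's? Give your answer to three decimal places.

13.940

T̂_Arjun = 0.688(45.3) + 0.312(55.05) = 48.34200
T̂_Felix = 0.688(29.6) + 0.312(44.99) = 34.40168
Difference = 48.34200 − 34.40168 = 13.94032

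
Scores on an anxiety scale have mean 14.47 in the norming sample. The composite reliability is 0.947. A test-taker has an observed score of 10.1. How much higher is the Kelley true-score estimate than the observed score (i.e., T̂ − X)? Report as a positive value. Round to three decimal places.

T̂ = ρX + (1 − ρ)μ
  = 0.947 × 10.1 + 0.053 × 14.47
  = 9.5647 + 0.76691
  = 10.33161
  ≈ 10.3316
T̂ − X = 10.3316 − 10.1 = 0.2316 → 0.232

0.232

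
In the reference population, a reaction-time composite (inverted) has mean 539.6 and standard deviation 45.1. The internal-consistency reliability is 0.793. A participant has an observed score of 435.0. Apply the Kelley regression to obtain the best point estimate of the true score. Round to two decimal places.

T̂ = 0.793(435.0) + 0.207(539.6) = 344.9550 + 111.6972 = 456.652 → 456.65

456.65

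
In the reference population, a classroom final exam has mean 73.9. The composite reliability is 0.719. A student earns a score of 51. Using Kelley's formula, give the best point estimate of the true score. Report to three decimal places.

Kelley's formula gives T̂ = 0.719·51 + 0.281·73.9 = 36.669 + 20.7659 = 57.4349.

57.435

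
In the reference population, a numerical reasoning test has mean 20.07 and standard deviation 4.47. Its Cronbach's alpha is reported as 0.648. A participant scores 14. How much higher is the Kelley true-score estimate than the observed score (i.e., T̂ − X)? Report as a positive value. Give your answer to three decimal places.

2.137

Weight the observed score by reliability and the mean by (1 − reliability): T̂ = 0.648·14 + 0.352·20.07 = 9.072 + 7.06464 = 16.13664.
T̂ − X = 16.1366 − 14 = 2.1366 → 2.137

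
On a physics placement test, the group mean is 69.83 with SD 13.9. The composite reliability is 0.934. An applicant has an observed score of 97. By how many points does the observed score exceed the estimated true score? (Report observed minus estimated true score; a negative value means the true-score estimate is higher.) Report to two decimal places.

1.79

T̂ = 0.934(97) + 0.066(69.83) = 90.598 + 4.60878 = 95.2068 → 95.207
X − T̂ = 97 − 95.207 = 1.793 → 1.79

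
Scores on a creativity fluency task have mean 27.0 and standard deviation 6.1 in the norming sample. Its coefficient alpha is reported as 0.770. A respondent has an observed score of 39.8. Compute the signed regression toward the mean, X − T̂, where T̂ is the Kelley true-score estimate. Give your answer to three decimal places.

2.944

T̂ = ρX + (1 − ρ)μ
  = 0.770 × 39.8 + 0.230 × 27.0
  = 30.6460 + 6.2100
  = 36.85600
  ≈ 36.8560
X − T̂ = 39.8 − 36.8560 = 2.9440 → 2.944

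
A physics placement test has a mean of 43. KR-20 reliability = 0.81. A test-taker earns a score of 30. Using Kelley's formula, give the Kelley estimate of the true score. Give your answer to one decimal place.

32.5

T̂ = ρX + (1 − ρ)μ
  = 0.81 × 30 + 0.19 × 43
  = 24.30 + 8.17
  = 32.47
  ≈ 32.5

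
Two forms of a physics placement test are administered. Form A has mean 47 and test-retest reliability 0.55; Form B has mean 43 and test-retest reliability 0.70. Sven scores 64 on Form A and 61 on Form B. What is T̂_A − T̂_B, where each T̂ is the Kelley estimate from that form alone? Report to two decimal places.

T̂_A = 0.55(64) + 0.45(47) = 56.3500
T̂_B = 0.70(61) + 0.30(43) = 55.6000
T̂_A − T̂_B = 0.7500

0.75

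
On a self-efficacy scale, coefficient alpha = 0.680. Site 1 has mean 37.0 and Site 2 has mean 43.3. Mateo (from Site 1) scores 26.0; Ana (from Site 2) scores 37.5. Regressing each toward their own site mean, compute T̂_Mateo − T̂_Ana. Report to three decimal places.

T̂_Mateo = 0.680(26.0) + 0.320(37.0) = 29.52000
T̂_Ana = 0.680(37.5) + 0.320(43.3) = 39.35600
Difference = 29.52000 − 39.35600 = -9.83600

-9.836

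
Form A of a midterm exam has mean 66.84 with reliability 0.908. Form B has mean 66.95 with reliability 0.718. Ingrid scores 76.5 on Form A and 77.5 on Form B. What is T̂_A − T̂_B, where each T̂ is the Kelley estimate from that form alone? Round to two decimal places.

1.09

T̂_A = 0.908(76.5) + 0.092(66.84) = 75.6113
T̂_B = 0.718(77.5) + 0.282(66.95) = 74.5249
T̂_A − T̂_B = 1.0864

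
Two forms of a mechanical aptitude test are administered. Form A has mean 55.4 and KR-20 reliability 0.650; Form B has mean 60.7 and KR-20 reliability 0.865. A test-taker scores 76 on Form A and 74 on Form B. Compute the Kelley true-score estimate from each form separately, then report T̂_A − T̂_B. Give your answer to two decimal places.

-3.41

T̂_A = 0.650(76) + 0.350(55.4) = 68.7900
T̂_B = 0.865(74) + 0.135(60.7) = 72.2045
T̂_A − T̂_B = -3.4145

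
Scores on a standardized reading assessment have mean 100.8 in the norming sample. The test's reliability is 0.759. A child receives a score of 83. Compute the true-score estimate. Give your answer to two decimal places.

87.29

T̂ = ρX + (1 − ρ)μ
  = 0.759 × 83 + 0.241 × 100.8
  = 62.997 + 24.2928
  = 87.290
  ≈ 87.29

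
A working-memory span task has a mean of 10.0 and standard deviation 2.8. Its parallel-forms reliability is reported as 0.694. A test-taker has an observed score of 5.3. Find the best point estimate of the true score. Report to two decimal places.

T̂ = ρX + (1 − ρ)μ
  = 0.694 × 5.3 + 0.306 × 10.0
  = 3.6782 + 3.0600
  = 6.738
  ≈ 6.74

6.74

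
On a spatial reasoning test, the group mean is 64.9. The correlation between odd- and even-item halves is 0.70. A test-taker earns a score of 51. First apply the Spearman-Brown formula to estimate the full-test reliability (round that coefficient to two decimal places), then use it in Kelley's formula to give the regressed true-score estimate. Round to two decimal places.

Spearman-Brown: ρ = 2r/(1 + r) = 2(0.70)/(1 + 0.70) = 1.400/1.70 = 0.8235 → 0.82
T̂ = ρX + (1 − ρ)μ
  = 0.82 × 51 + 0.18 × 64.9
  = 41.82 + 11.682
  = 53.502
  ≈ 53.50

53.50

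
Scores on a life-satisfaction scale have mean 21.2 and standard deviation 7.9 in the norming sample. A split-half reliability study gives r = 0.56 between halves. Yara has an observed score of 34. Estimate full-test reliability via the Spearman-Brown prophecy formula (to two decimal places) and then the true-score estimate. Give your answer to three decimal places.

30.416

Spearman-Brown: ρ = 2r/(1 + r) = 2(0.56)/(1 + 0.56) = 1.120/1.56 = 0.7179 → 0.72
T̂ = 0.72(34) + 0.28(21.2) = 24.48 + 5.936 = 30.4160 → 30.416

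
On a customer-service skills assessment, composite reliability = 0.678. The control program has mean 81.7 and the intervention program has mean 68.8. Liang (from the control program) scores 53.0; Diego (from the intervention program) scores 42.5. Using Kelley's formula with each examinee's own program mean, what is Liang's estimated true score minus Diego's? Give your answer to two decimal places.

T̂_Liang = 0.678(53.0) + 0.322(81.7) = 62.2414
T̂_Diego = 0.678(42.5) + 0.322(68.8) = 50.9686
Difference = 62.2414 − 50.9686 = 11.2728

11.27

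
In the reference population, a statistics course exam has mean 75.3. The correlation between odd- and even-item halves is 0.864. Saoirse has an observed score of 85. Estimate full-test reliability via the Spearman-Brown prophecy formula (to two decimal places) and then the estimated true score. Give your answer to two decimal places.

84.32

Spearman-Brown: ρ = 2r/(1 + r) = 2(0.864)/(1 + 0.864) = 1.7280/1.864 = 0.9270 → 0.93
T̂ = 0.93(85) + 0.07(75.3) = 79.05 + 5.271 = 84.321 → 84.32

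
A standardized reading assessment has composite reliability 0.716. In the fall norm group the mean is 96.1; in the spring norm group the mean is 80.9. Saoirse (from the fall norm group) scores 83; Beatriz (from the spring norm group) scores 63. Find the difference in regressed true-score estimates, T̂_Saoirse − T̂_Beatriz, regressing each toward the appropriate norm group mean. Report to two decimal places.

18.64

T̂_Saoirse = 0.716(83) + 0.284(96.1) = 86.7204
T̂_Beatriz = 0.716(63) + 0.284(80.9) = 68.0836
Difference = 86.7204 − 68.0836 = 18.6368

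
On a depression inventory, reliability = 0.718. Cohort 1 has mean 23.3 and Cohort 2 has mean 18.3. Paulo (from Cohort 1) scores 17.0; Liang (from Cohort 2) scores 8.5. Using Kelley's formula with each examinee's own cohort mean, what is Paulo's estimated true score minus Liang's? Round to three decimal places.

T̂_Paulo = 0.718(17.0) + 0.282(23.3) = 18.77660
T̂_Liang = 0.718(8.5) + 0.282(18.3) = 11.26360
Difference = 18.77660 − 11.26360 = 7.51300

7.513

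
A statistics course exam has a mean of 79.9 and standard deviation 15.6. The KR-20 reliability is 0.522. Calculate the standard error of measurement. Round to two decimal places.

10.79

SEM = SD · √(1 − ρ) = 15.6 × √0.478 = 15.6 × 0.6914 = 10.785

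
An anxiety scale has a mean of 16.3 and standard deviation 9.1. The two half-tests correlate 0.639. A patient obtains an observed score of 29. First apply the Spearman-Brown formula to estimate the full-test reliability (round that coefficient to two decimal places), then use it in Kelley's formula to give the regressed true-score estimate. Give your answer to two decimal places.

26.21

Spearman-Brown: ρ = 2r/(1 + r) = 2(0.639)/(1 + 0.639) = 1.2780/1.639 = 0.7797 → 0.78
T̂ = ρX + (1 − ρ)μ
  = 0.78 × 29 + 0.22 × 16.3
  = 22.62 + 3.586
  = 26.206
  ≈ 26.21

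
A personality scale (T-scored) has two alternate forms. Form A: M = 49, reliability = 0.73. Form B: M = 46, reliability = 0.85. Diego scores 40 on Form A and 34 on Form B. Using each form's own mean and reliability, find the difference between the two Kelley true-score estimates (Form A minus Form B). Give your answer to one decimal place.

T̂_A = 0.73(40) + 0.27(49) = 42.430
T̂_B = 0.85(34) + 0.15(46) = 35.800
T̂_A − T̂_B = 6.630

6.6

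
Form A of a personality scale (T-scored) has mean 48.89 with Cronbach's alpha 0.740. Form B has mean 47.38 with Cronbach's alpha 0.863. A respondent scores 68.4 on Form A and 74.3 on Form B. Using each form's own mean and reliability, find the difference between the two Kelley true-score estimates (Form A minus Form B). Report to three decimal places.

-7.285

T̂_A = 0.740(68.4) + 0.260(48.89) = 63.32740
T̂_B = 0.863(74.3) + 0.137(47.38) = 70.61196
T̂_A − T̂_B = -7.28456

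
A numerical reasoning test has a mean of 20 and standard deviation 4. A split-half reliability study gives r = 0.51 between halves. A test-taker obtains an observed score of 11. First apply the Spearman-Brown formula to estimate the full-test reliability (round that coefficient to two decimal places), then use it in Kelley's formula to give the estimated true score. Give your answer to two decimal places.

13.88

Spearman-Brown: ρ = 2r/(1 + r) = 2(0.51)/(1 + 0.51) = 1.020/1.51 = 0.6755 → 0.68
Regress the observed score toward the mean by the unreliability: T̂ = 0.68·11 + 0.32·20 = 7.48 + 6.40 = 13.880.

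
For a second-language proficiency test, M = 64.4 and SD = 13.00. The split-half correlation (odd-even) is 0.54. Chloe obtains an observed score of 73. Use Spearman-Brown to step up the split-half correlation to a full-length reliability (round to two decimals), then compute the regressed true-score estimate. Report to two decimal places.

70.42

Spearman-Brown: ρ = 2r/(1 + r) = 2(0.54)/(1 + 0.54) = 1.080/1.54 = 0.7013 → 0.70
T̂ = 0.70(73) + 0.30(64.4) = 51.10 + 19.320 = 70.420 → 70.42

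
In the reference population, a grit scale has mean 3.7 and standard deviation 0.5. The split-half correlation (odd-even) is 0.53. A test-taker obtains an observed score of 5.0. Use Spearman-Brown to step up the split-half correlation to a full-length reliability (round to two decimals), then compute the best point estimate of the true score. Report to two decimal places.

4.60

Spearman-Brown: ρ = 2r/(1 + r) = 2(0.53)/(1 + 0.53) = 1.060/1.53 = 0.6928 → 0.69
Weight the observed score by reliability and the mean by (1 − reliability): T̂ = 0.69·5.0 + 0.31·3.7 = 3.450 + 1.147 = 4.597.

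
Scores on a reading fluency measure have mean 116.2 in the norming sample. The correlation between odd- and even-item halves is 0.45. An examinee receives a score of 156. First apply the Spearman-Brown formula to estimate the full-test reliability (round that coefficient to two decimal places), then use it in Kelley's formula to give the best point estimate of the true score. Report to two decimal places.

140.88

Spearman-Brown: ρ = 2r/(1 + r) = 2(0.45)/(1 + 0.45) = 0.900/1.45 = 0.6207 → 0.62
T̂ = 0.62(156) + 0.38(116.2) = 96.72 + 44.156 = 140.876 → 140.88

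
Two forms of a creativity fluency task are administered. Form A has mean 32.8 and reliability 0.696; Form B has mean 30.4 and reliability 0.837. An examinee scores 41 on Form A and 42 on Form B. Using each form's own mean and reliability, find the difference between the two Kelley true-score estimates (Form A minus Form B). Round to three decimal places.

T̂_A = 0.696(41) + 0.304(32.8) = 38.50720
T̂_B = 0.837(42) + 0.163(30.4) = 40.10920
T̂_A − T̂_B = -1.60200

-1.602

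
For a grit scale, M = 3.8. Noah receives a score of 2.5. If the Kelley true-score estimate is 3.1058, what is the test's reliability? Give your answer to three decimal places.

0.534

T̂ = ρX + (1 − ρ)μ  ⇒  T̂ − μ = ρ(X − μ)
ρ = (T̂ − μ)/(X − μ) = (3.1058 − 3.8) / (2.5 − 3.8) = -0.6942 / -1.3 = 0.53400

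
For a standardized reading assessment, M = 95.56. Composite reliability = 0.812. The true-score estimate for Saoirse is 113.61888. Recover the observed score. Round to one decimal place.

117.8

T̂ = ρX + (1 − ρ)μ  ⇒  X = (T̂ − (1 − ρ)μ) / ρ
X = (113.61888 − 0.188 × 95.56) / 0.812 = (113.61888 − 17.96528) / 0.812 = 95.65360 / 0.812 = 117.800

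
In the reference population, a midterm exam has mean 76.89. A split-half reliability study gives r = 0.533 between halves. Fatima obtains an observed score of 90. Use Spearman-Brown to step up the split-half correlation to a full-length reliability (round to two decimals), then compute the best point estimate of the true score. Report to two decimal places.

86.07

Spearman-Brown: ρ = 2r/(1 + r) = 2(0.533)/(1 + 0.533) = 1.0660/1.533 = 0.6954 → 0.70
T̂ = ρX + (1 − ρ)μ
  = 0.70 × 90 + 0.30 × 76.89
  = 63.00 + 23.0670
  = 86.067
  ≈ 86.07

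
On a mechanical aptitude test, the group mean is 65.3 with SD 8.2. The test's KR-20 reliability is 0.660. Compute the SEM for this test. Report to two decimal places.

4.78

SEM = SD · √(1 − ρ) = 8.2 × √0.340 = 8.2 × 0.5831 = 4.781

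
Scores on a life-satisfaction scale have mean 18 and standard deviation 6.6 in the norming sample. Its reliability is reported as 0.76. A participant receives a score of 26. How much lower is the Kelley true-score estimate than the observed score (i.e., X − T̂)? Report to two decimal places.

1.92

Weight the observed score by reliability and the mean by (1 − reliability): T̂ = 0.76·26 + 0.24·18 = 19.76 + 4.32 = 24.0800.
X − T̂ = 26 − 24.080 = 1.920 → 1.92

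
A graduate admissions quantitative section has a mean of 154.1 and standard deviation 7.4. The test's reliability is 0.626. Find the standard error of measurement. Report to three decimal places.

4.526

SEM = SD · √(1 − ρ) = 7.4 × √0.374 = 7.4 × 0.6116 = 4.5255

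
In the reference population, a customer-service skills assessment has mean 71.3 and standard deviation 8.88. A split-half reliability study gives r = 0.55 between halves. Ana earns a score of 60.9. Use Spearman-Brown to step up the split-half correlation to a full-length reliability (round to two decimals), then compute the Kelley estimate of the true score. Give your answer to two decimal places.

Spearman-Brown: ρ = 2r/(1 + r) = 2(0.55)/(1 + 0.55) = 1.100/1.55 = 0.7097 → 0.71
Regress the observed score toward the mean by the unreliability: T̂ = 0.71·60.9 + 0.29·71.3 = 43.239 + 20.677 = 63.916.

63.92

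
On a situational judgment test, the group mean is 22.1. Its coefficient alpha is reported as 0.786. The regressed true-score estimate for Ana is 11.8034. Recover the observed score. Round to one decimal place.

9.0

T̂ = ρX + (1 − ρ)μ  ⇒  X = (T̂ − (1 − ρ)μ) / ρ
X = (11.8034 − 0.214 × 22.1) / 0.786 = (11.8034 − 4.7294) / 0.786 = 7.0740 / 0.786 = 9.000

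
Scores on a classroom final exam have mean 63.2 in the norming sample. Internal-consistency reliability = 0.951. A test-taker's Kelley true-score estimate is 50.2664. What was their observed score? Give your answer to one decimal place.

49.6

T̂ = ρX + (1 − ρ)μ  ⇒  X = (T̂ − (1 − ρ)μ) / ρ
X = (50.2664 − 0.049 × 63.2) / 0.951 = (50.2664 − 3.0968) / 0.951 = 47.1696 / 0.951 = 49.600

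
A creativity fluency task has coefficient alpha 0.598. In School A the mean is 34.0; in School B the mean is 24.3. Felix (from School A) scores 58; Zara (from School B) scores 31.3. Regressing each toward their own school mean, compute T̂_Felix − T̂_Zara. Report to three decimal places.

19.866

T̂_Felix = 0.598(58) + 0.402(34.0) = 48.35200
T̂_Zara = 0.598(31.3) + 0.402(24.3) = 28.48600
Difference = 48.35200 − 28.48600 = 19.86600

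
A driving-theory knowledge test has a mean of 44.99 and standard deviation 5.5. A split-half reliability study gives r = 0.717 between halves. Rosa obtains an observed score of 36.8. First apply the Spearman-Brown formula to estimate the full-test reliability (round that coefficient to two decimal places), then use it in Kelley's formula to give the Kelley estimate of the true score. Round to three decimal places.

Spearman-Brown: ρ = 2r/(1 + r) = 2(0.717)/(1 + 0.717) = 1.4340/1.717 = 0.8352 → 0.84
T̂ = 0.84(36.8) + 0.16(44.99) = 30.912 + 7.1984 = 38.1104 → 38.110

38.110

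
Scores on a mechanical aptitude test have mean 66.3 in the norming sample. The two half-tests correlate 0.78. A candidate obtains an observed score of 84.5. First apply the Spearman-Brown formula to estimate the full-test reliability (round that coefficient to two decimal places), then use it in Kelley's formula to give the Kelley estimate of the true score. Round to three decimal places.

Spearman-Brown: ρ = 2r/(1 + r) = 2(0.78)/(1 + 0.78) = 1.560/1.78 = 0.8764 → 0.88
T̂ = ρX + (1 − ρ)μ
  = 0.88 × 84.5 + 0.12 × 66.3
  = 74.360 + 7.956
  = 82.3160
  ≈ 82.316

82.316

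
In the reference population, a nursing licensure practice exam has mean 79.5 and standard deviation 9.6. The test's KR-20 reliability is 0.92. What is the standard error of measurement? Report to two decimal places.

2.72

SEM = SD · √(1 − ρ) = 9.6 × √0.08 = 9.6 × 0.2828 = 2.715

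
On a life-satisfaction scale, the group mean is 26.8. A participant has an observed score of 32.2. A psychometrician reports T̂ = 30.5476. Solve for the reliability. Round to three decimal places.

T̂ = ρX + (1 − ρ)μ  ⇒  T̂ − μ = ρ(X − μ)
ρ = (T̂ − μ)/(X − μ) = (30.5476 − 26.8) / (32.2 − 26.8) = 3.7476 / 5.4 = 0.69400

0.694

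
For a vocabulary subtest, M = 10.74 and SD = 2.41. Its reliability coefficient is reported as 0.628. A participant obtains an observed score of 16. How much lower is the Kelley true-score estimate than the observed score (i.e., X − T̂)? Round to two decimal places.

1.96

T̂ = ρX + (1 − ρ)μ
  = 0.628 × 16 + 0.372 × 10.74
  = 10.048 + 3.99528
  = 14.0433
  ≈ 14.043
X − T̂ = 16 − 14.043 = 1.957 → 1.96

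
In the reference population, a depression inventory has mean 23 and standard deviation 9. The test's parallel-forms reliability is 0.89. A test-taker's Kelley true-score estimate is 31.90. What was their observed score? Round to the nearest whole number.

T̂ = ρX + (1 − ρ)μ  ⇒  X = (T̂ − (1 − ρ)μ) / ρ
X = (31.90 − 0.11 × 23) / 0.89 = (31.90 − 2.53) / 0.89 = 29.37 / 0.89 = 33.00

33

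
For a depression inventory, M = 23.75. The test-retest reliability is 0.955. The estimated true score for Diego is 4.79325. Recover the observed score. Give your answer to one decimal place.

T̂ = ρX + (1 − ρ)μ  ⇒  X = (T̂ − (1 − ρ)μ) / ρ
X = (4.79325 − 0.045 × 23.75) / 0.955 = (4.79325 − 1.06875) / 0.955 = 3.72450 / 0.955 = 3.900

3.9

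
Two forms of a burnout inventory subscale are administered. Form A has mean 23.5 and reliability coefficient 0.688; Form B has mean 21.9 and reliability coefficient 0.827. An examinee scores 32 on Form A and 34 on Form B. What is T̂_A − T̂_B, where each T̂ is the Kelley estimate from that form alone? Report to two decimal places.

-2.56

T̂_A = 0.688(32) + 0.312(23.5) = 29.3480
T̂_B = 0.827(34) + 0.173(21.9) = 31.9067
T̂_A − T̂_B = -2.5587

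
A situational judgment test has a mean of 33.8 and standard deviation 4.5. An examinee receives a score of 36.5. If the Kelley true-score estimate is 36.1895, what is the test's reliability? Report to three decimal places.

T̂ = ρX + (1 − ρ)μ  ⇒  T̂ − μ = ρ(X − μ)
ρ = (T̂ − μ)/(X − μ) = (36.1895 − 33.8) / (36.5 − 33.8) = 2.3895 / 2.7 = 0.88500

0.885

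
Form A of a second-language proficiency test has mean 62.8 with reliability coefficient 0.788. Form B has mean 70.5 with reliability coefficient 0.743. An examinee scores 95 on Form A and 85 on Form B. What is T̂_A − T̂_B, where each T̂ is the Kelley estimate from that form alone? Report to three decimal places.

T̂_A = 0.788(95) + 0.212(62.8) = 88.17360
T̂_B = 0.743(85) + 0.257(70.5) = 81.27350
T̂_A − T̂_B = 6.90010

6.900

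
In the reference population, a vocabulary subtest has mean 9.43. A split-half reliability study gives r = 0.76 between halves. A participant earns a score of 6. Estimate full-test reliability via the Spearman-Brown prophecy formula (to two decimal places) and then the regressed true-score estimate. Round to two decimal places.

Spearman-Brown: ρ = 2r/(1 + r) = 2(0.76)/(1 + 0.76) = 1.520/1.76 = 0.8636 → 0.86
T̂ = 0.86(6) + 0.14(9.43) = 5.16 + 1.3202 = 6.480 → 6.48

6.48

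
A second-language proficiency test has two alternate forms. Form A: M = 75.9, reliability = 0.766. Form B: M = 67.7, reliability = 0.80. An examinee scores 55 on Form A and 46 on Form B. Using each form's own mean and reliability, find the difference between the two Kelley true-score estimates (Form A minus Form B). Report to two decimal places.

T̂_A = 0.766(55) + 0.234(75.9) = 59.8906
T̂_B = 0.80(46) + 0.20(67.7) = 50.3400
T̂_A − T̂_B = 9.5506

9.55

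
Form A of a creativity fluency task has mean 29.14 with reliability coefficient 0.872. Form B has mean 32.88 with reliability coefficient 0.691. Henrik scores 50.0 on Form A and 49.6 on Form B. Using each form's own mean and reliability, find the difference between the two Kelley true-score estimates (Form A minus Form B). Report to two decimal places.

T̂_A = 0.872(50.0) + 0.128(29.14) = 47.3299
T̂_B = 0.691(49.6) + 0.309(32.88) = 44.4335
T̂_A − T̂_B = 2.8964

2.90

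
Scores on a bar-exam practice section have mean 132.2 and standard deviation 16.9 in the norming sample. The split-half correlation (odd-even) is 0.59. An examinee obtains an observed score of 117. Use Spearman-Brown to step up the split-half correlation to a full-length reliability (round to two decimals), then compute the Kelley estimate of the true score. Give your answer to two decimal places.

120.95

Spearman-Brown: ρ = 2r/(1 + r) = 2(0.59)/(1 + 0.59) = 1.180/1.59 = 0.7421 → 0.74
T̂ = 0.74(117) + 0.26(132.2) = 86.58 + 34.372 = 120.952 → 120.95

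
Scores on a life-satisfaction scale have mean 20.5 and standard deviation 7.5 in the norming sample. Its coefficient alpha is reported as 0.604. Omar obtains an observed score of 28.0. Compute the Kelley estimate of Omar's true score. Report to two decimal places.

25.03

T̂ = 0.604(28.0) + 0.396(20.5) = 16.9120 + 8.1180 = 25.030 → 25.03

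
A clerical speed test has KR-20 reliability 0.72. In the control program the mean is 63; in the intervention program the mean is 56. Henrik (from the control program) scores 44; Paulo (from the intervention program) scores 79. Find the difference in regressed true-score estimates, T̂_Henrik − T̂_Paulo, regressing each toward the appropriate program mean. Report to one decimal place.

-23.2

T̂_Henrik = 0.72(44) + 0.28(63) = 49.320
T̂_Paulo = 0.72(79) + 0.28(56) = 72.560
Difference = 49.320 − 72.560 = -23.240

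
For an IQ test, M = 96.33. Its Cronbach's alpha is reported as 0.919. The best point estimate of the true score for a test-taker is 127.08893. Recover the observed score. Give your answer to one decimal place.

T̂ = ρX + (1 − ρ)μ  ⇒  X = (T̂ − (1 − ρ)μ) / ρ
X = (127.08893 − 0.081 × 96.33) / 0.919 = (127.08893 − 7.80273) / 0.919 = 119.28620 / 0.919 = 129.800

129.8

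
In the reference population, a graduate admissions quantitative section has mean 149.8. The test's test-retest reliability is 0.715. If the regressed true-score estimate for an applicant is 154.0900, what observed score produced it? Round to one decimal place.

155.8

T̂ = ρX + (1 − ρ)μ  ⇒  X = (T̂ − (1 − ρ)μ) / ρ
X = (154.0900 − 0.285 × 149.8) / 0.715 = (154.0900 − 42.6930) / 0.715 = 111.3970 / 0.715 = 155.800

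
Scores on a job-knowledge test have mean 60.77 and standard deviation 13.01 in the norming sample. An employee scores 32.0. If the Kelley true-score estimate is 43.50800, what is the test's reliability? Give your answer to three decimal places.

0.600

T̂ = ρX + (1 − ρ)μ  ⇒  T̂ − μ = ρ(X − μ)
ρ = (T̂ − μ)/(X − μ) = (43.50800 − 60.77) / (32.0 − 60.77) = -17.26200 / -28.77 = 0.60000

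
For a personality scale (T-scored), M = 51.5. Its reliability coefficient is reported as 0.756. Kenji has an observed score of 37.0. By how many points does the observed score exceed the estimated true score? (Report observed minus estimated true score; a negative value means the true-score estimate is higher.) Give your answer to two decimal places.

T̂ = ρX + (1 − ρ)μ
  = 0.756 × 37.0 + 0.244 × 51.5
  = 27.9720 + 12.5660
  = 40.5380
  ≈ 40.538
X − T̂ = 37.0 − 40.538 = -3.538 → -3.54

-3.54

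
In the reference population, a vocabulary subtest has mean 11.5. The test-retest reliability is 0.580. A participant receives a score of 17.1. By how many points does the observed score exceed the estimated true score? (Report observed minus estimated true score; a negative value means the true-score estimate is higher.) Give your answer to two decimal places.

Kelley's formula gives T̂ = 0.580·17.1 + 0.420·11.5 = 9.9180 + 4.8300 = 14.7480.
X − T̂ = 17.1 − 14.748 = 2.352 → 2.35

2.35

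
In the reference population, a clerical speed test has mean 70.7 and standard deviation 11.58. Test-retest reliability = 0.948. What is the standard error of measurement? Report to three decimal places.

2.641

SEM = SD · √(1 − ρ) = 11.58 × √0.052 = 11.58 × 0.2280 = 2.6406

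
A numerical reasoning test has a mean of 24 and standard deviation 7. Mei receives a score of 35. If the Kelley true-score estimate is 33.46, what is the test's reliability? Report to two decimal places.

T̂ = ρX + (1 − ρ)μ  ⇒  T̂ − μ = ρ(X − μ)
ρ = (T̂ − μ)/(X − μ) = (33.46 − 24) / (35 − 24) = 9.46 / 11.0 = 0.8600

0.86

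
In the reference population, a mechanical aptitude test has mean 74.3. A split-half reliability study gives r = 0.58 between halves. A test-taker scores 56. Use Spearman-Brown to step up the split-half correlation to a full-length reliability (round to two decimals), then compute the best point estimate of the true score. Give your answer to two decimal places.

60.94

Spearman-Brown: ρ = 2r/(1 + r) = 2(0.58)/(1 + 0.58) = 1.160/1.58 = 0.7342 → 0.73
T̂ = 0.73(56) + 0.27(74.3) = 40.88 + 20.061 = 60.941 → 60.94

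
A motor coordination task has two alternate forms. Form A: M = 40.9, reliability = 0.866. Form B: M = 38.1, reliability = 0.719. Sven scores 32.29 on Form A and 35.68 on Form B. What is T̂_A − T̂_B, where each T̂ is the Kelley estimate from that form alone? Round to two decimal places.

T̂_A = 0.866(32.29) + 0.134(40.9) = 33.4437
T̂_B = 0.719(35.68) + 0.281(38.1) = 36.3600
T̂_A − T̂_B = -2.9163

-2.92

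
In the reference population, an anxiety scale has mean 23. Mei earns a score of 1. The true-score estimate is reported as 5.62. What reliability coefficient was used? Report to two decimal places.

0.79

T̂ = ρX + (1 − ρ)μ  ⇒  T̂ − μ = ρ(X − μ)
ρ = (T̂ − μ)/(X − μ) = (5.62 − 23) / (1 − 23) = -17.38 / -22.0 = 0.7900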